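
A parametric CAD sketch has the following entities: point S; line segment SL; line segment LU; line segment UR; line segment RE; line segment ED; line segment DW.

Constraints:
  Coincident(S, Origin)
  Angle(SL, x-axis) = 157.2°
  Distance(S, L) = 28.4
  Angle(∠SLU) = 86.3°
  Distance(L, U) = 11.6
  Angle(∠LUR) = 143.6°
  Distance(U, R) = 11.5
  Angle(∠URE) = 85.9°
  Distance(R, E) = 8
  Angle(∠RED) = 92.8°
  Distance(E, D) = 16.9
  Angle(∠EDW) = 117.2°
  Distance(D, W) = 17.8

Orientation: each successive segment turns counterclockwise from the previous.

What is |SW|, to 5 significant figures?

43.428

S is at the origin; SL runs at 157.2° with length 28.4, so L = (-26.181, 11.005). ∠SLU = 86.3° gives LU at -109.10° from the x-axis; with |LU| = 11.6, U = (-29.977, 0.044035). ∠LUR = 143.6° gives UR at -72.700° from the x-axis; with |UR| = 11.5, R = (-26.557, -10.936). ∠URE = 85.9° gives RE at 21.400° from the x-axis; with |RE| = 8.0, E = (-19.108, -8.0167). ∠RED = 92.8° gives ED at 108.60° from the x-axis; with |ED| = 16.9, D = (-24.499, 8.0006). ∠EDW = 117.2° gives DW at 171.40° from the x-axis; with |DW| = 17.8, W = (-42.099, 10.662). Then |SW| = |W − S| = 43.428.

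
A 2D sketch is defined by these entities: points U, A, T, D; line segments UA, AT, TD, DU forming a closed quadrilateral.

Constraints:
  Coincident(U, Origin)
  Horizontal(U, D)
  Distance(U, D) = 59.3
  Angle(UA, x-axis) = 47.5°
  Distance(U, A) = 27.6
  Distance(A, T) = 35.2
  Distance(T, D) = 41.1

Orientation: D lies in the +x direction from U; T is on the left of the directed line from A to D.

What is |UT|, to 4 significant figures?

62.31

U is at the origin; U and D share the same y with |UD| = 59.3 and D in +x, so D = (59.3, 0). UA runs at 47.5° with |UA| = 27.6, so A = (18.65, 20.35). T is determined by |AT| = 35.2 and |TD| = 41.1 together: it lies at the intersection of circle(A, 35.2) and circle(D, 41.1). With |AD| = 45.46, the foot of the radical line on AD is 17.78 from A and the perpendicular offset is √(35.2² − 17.78²) = 30.38. Taking the left-of-AD solution: T = (48.14, 39.56).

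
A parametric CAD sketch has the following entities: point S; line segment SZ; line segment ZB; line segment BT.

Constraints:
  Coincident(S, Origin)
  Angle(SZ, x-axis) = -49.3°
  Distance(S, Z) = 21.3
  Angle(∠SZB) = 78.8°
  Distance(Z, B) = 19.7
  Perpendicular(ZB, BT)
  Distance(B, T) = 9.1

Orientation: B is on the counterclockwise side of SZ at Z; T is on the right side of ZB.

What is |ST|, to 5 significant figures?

33.791

S is at the origin; SZ runs at -49.3° with length 21.3, so Z = 21.3·(cos -49.3°, sin -49.3°) = (13.890, -16.148). ∠SZB = 78.8°, so ZB runs at -49.3° + (180° − 78.8°) = 51.900° from the x-axis; with |ZB| = 19.7, B = Z + 19.7·(cos 51.900°, sin 51.900°) = (26.045, -0.64564). The perpendicularity gives BT at right angles to ZB; with |BT| = 9.1 on the right of ZB, T = B + 9.1·(0.78694, -0.61704) = (33.206, -6.2607). Then |ST| = |T − S| = 33.791.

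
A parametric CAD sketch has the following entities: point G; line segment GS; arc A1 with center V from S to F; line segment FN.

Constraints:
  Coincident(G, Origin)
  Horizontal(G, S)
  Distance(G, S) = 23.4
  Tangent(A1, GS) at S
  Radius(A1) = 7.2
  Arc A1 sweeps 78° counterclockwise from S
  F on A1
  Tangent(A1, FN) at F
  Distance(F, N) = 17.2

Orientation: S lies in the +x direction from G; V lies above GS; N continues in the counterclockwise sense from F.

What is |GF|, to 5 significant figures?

30.972

Tangency of A1 to GS means the radius VS is perpendicular to GS, so V = S + (0, 7.2) = (23.400, 7.2000). On A1, S sits at bearing -90° from V; a 78° counterclockwise sweep puts F at bearing -12°, so F = V + 7.2·(cos -12°, sin -12°) = (30.443, 5.7030). Then |GF| = |F − G| = 30.972.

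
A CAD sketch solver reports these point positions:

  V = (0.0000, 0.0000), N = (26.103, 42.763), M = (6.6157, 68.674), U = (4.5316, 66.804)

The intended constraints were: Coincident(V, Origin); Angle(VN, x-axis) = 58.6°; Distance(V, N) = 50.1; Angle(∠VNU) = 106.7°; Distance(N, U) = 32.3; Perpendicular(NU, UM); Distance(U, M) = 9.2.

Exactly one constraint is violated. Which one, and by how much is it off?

Distance(U, M) = 9.2 — off by 6.40.

V = (0.00, 0.00) ✓; VN at 58.60° ✓; |VN| = 50.10 ✓; ∠VNU = 106.7° ✓; |NU| = 32.30 ✓; ∠(NU, UM) = 90.00° ✓; |UM| = 2.800 ✗.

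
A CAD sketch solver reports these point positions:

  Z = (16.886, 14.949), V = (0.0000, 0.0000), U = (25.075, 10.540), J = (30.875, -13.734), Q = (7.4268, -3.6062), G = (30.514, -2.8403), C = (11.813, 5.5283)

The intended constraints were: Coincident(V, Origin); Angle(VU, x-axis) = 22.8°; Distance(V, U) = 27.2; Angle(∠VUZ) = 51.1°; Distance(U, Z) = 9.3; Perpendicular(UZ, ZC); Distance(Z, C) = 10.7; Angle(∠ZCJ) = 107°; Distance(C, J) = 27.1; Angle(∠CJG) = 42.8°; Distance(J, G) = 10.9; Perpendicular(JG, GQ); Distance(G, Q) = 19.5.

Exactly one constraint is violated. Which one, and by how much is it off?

Distance(G, Q) = 19.5 — off by 3.60.

V = (0.00, 0.00) ✓; VU at 22.80° ✓; |VU| = 27.20 ✓; ∠VUZ = 51.10° ✓; |UZ| = 9.300 ✓; ∠(UZ, ZC) = 90.00° ✓; |ZC| = 10.70 ✓; ∠ZCJ = 107.0° ✓; |CJ| = 27.10 ✓; ∠CJG = 42.80° ✓; |JG| = 10.90 ✓; ∠(JG, GQ) = 90.00° ✓; |GQ| = 23.10 ✗.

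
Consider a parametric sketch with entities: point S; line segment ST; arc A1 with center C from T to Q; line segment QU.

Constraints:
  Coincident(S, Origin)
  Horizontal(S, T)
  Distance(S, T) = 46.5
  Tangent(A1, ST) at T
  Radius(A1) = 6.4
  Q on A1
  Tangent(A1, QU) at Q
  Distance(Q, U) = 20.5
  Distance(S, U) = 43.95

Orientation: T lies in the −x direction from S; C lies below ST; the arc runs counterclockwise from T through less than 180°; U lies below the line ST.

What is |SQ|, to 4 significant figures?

52.09

Checks: |CQ| = 6.400 ✓; ∠(CQ, QU) = 90.00° ✓; |QU| = 20.50 ✓; |SU| = 43.95 ✓.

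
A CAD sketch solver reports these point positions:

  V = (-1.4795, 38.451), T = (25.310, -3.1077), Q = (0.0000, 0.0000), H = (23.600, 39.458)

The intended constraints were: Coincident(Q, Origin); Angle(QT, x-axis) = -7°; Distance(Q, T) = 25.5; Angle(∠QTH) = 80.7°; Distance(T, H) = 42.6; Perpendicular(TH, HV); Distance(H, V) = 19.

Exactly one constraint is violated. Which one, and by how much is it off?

Distance(H, V) = 19 — off by 6.10.

Q = (0.00, 0.00) ✓; QT at -7.000° ✓; |QT| = 25.50 ✓; ∠QTH = 80.70° ✓; |TH| = 42.60 ✓; ∠(TH, HV) = 90.00° ✓; |HV| = 25.10 ✗.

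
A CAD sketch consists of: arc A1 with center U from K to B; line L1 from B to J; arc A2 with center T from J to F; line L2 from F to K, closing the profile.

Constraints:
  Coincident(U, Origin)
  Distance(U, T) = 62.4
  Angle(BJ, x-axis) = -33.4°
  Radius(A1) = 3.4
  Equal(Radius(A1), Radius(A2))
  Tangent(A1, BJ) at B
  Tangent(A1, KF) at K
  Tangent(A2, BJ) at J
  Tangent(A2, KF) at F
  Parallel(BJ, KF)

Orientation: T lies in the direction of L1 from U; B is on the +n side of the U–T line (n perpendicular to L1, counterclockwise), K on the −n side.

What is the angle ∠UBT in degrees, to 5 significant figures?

86.881°

The slot axis is L1's direction at -33.4°, so u = (cos -33.4°, sin -33.4°) = (0.83485, -0.55048) and n = (−sin -33.4°, cos -33.4°) = (0.55048, 0.83485). U is at the origin and T lies 62.4 along u from U, so T = 62.4·u = (52.095, -34.350). Tangency of A1 to both parallel lines with radius 3.4 puts B and K at U ± 3.4·n: B = (1.8716, 2.8385), K = (-1.8716, -2.8385). Then cos ∠UBT = BU·BT / (|BU||BT|), giving 86.881°.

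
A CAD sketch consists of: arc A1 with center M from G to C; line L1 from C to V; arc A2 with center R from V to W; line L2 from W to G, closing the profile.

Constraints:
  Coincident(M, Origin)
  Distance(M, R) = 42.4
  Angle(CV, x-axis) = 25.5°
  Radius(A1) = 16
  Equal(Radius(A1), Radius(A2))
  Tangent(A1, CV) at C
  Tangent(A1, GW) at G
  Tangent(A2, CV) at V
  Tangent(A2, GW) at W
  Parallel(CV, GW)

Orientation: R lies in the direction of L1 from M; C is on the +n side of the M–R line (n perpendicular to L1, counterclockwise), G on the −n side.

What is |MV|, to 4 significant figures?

45.32

The slot axis is L1's direction at 25.5°, so u = (cos 25.5°, sin 25.5°) = (0.9026, 0.4305) and n = (−sin 25.5°, cos 25.5°) = (-0.4305, 0.9026). M is at the origin and R lies 42.4 along u from M, so R = 42.4·u = (38.27, 18.25). Tangency of A1 to both parallel lines with radius 16.0 puts C and G at M ± 16.0·n: C = (-6.888, 14.44), G = (6.888, -14.44). Equal radii place V and W the same way about R: V = R + 16.0·n = (31.38, 32.70), W = R − 16.0·n = (45.16, 3.812). Then |MV| = |V − M| = 45.32.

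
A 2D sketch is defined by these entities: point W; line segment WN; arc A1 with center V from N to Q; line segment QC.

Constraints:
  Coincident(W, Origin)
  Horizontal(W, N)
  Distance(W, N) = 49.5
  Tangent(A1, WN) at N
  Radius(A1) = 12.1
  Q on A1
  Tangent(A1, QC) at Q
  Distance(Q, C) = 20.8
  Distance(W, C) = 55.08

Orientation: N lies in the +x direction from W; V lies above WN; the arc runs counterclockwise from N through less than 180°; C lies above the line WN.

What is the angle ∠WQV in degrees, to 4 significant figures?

27.26°

W is at the origin; WN is horizontal with |WN| = 49.5 and N on the +x side, so N = (49.50, 0.000). Tangency of A1 to WN means the radius VN is perpendicular to WN, so V = N + (0, 12.1) = (49.50, 12.10). Since VQ ⟂ QC (tangency), |VC| = √(12.1² + 20.8²) = 24.06 regardless of where Q sits on A1. So C lies on both circle(W, 55.08) and circle(V, 24.06); the above-WN intersection is C = (42.44, 35.11). Q is the foot of the tangent from C: Q = (57.71, 20.98).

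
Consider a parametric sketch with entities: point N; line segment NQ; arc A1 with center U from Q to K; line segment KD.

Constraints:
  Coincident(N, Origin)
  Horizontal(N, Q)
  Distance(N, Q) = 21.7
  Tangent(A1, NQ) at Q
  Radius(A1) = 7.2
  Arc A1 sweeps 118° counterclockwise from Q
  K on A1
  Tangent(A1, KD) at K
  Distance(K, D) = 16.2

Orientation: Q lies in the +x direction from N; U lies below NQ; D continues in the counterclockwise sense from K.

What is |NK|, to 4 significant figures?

18.64

N is at the origin; NQ is horizontal with |NQ| = 21.7 and Q on the +x side, so Q = (21.70, 0.000). A1 meets NQ tangentially, so UQ is at right angles to NQ, so U = Q + (0, -7.2) = (21.70, -7.200). On A1, Q sits at bearing 90° from U; a 118° counterclockwise sweep puts K at bearing 208°, so K = U + 7.2·(cos 208°, sin 208°) = (15.34, -10.58). Then |NK| = |K − N| = 18.64.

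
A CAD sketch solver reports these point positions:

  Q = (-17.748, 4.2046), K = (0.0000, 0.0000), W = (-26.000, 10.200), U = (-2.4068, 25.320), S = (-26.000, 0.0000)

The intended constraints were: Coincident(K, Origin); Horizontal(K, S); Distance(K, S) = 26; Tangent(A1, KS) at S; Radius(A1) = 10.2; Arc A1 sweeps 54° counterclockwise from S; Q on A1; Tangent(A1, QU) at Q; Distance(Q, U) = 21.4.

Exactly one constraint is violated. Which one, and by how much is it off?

Distance(Q, U) = 21.4 — off by 4.70.

K = (0.00, 0.00) ✓; K.y = 0.00, S.y = 0.00 ✓; |KS| = 26.00 ✓; ∠(WS, SK) = 90.00° ✓; |WS| = 10.20 ✓; bearing(W→Q) − bearing(W→S) = 54.00° ✓; |WQ| = 10.20 ✓; ∠(WQ, QU) = 90.00° ✓; |QU| = 26.10 ✗.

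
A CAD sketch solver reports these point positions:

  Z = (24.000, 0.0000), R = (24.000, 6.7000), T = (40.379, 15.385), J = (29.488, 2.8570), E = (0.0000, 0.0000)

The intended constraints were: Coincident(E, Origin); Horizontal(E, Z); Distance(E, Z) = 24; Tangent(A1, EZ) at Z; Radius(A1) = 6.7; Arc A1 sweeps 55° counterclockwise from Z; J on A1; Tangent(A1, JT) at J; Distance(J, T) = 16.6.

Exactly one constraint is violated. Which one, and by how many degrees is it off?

Tangent(A1, JT) at J — off by 6.00°.

E = (0.00, 0.00) ✓; E.y = 0.00, Z.y = 0.00 ✓; |EZ| = 24.00 ✓; ∠(RZ, ZE) = 90.00° ✓; |RZ| = 6.700 ✓; bearing(R→J) − bearing(R→Z) = 55.00° ✓; |RJ| = 6.700 ✓; ∠(RJ, JT) = 96.00° ✗; |JT| = 16.60 ✓.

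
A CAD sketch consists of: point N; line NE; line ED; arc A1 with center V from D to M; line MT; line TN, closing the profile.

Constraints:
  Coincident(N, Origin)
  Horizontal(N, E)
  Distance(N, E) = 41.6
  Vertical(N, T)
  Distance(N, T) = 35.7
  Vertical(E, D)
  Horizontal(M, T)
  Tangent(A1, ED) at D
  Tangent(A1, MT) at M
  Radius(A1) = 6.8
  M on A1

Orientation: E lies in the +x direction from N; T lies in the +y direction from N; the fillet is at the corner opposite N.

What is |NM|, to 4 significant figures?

49.86

N is at the origin; N and E share the same y with |NE| = 41.6 and E on the +x side, so E = (41.60, 0.000). N and T share the same x with |NT| = 35.7 and T on the +y side, so T = (0.000, 35.70). The virtual corner opposite N is at (41.60, 35.70). The tangent condition forces VD to be normal to ED and the tangent condition forces VM to be normal to MT, with radius 6.8, so the center V sits 6.8 in from both sides at V = (34.80, 28.90). That places the tangent points at D = (41.60, 28.90) on ED and M = (34.80, 35.70) on MT. Then |NM| = |M − N| = 49.86.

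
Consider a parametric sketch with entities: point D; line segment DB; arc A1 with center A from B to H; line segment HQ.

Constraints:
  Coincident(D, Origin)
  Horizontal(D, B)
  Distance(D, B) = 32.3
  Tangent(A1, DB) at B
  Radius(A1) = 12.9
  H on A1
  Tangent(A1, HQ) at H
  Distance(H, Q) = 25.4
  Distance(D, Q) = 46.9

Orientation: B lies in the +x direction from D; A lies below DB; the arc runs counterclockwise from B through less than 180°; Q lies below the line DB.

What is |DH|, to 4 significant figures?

24.82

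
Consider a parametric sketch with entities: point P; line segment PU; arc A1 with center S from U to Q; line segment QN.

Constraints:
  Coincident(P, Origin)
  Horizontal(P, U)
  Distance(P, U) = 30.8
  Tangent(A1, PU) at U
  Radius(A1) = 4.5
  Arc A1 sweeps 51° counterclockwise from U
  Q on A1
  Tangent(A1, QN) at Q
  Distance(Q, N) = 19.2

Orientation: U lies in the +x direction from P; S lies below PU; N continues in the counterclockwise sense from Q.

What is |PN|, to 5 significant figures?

22.513

P is at the origin; P and U share the same y with |PU| = 30.8 and U on the +x side, so U = (30.800, 0.0000). Since A1 is tangent to PU there, SU ⟂ PU, so S = U + (0, -4.5) = (30.800, -4.5000). On A1, U sits at bearing 90° from S; a 51° counterclockwise sweep puts Q at bearing 141°, so Q = S + 4.5·(cos 141°, sin 141°) = (27.303, -1.6681). The tangent condition forces SQ to be normal to QN, so QN runs along (−sin 141°, cos 141°); with |QN| = 19.2, N = (15.220, -16.589). Then |PN| = |N − P| = 22.513.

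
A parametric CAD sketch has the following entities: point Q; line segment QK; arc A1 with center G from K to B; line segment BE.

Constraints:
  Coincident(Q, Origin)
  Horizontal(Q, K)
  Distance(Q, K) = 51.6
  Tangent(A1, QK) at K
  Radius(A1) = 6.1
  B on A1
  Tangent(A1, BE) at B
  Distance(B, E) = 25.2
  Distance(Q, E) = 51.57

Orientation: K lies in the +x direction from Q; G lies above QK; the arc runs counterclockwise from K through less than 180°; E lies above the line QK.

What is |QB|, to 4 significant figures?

57.37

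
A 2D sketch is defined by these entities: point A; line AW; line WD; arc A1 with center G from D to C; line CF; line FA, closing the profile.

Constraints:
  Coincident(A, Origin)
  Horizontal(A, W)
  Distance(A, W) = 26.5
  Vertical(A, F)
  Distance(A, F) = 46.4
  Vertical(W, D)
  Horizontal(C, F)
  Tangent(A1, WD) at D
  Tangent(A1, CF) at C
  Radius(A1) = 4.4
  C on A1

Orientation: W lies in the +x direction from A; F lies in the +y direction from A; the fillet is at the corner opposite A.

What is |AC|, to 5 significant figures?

51.394

The virtual corner opposite A is at (26.500, 46.400). Since A1 is tangent to WD there, GD ⟂ WD and A1 meets CF tangentially, so GC is at right angles to CF, with radius 4.4, so the center G sits 4.4 in from both sides at G = (22.100, 42.000). That places the tangent points at D = (26.500, 42.000) on WD and C = (22.100, 46.400) on CF. Then |AC| = |C − A| = 51.394.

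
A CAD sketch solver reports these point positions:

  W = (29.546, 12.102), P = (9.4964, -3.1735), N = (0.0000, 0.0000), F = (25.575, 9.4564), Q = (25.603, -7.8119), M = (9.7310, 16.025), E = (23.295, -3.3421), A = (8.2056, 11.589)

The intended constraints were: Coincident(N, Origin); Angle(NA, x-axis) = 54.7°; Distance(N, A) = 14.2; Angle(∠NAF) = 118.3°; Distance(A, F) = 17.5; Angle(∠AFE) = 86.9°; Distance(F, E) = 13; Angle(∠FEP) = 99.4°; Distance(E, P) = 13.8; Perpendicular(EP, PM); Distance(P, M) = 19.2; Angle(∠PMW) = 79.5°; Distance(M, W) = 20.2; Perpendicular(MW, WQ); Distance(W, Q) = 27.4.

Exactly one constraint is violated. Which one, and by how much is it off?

Distance(W, Q) = 27.4 — off by 7.10.

N = (0.00, 0.00) ✓; NA at 54.70° ✓; |NA| = 14.20 ✓; ∠NAF = 118.3° ✓; |AF| = 17.50 ✓; ∠AFE = 86.90° ✓; |FE| = 13.00 ✓; ∠FEP = 99.40° ✓; |EP| = 13.80 ✓; ∠(EP, PM) = 90.00° ✓; |PM| = 19.20 ✓; ∠PMW = 79.50° ✓; |MW| = 20.20 ✓; ∠(MW, WQ) = 90.00° ✓; |WQ| = 20.30 ✗.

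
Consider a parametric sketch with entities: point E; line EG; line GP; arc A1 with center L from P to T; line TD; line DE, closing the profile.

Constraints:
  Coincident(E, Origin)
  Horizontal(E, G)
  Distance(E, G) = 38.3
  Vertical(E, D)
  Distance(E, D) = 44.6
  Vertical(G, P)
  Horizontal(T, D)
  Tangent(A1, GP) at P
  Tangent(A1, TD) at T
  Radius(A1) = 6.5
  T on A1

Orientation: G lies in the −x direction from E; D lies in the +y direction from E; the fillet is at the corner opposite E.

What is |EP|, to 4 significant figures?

54.02

E is at the origin; EG is horizontal with |EG| = 38.3 and G on the −x side, so G = (-38.30, 0.000). E and D share the same x with |ED| = 44.6 and D on the +y side, so D = (0.000, 44.60). The virtual corner opposite E is at (-38.30, 44.60). Tangency of A1 to GP means the radius LP is perpendicular to GP and the tangent condition forces LT to be normal to TD, with radius 6.5, so the center L sits 6.5 in from both sides at L = (-31.80, 38.10). That places the tangent points at P = (-38.30, 38.10) on GP and T = (-31.80, 44.60) on TD. Then |EP| = |P − E| = 54.02.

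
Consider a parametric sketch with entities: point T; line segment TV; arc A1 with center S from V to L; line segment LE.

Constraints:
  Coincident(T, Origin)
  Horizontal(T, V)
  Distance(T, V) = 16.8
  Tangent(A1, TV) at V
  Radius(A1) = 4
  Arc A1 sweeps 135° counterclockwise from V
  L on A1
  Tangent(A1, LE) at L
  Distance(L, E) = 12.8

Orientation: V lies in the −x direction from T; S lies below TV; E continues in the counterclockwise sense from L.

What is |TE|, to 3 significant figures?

19.1

T is at the origin; TV is horizontal with |TV| = 16.8 and V on the −x side, so V = (-16.8, 0.00). Tangency of A1 to TV means the radius SV is perpendicular to TV, so S = V + (0, -4) = (-16.8, -4.00). On A1, V sits at bearing 90° from S; a 135° counterclockwise sweep puts L at bearing 225°, so L = S + 4.0·(cos 225°, sin 225°) = (-19.6, -6.83). Since A1 is tangent to LE there, SL ⟂ LE, so LE runs along (−sin 225°, cos 225°); with |LE| = 12.8, E = (-10.6, -15.9). Then |TE| = |E − T| = 19.1.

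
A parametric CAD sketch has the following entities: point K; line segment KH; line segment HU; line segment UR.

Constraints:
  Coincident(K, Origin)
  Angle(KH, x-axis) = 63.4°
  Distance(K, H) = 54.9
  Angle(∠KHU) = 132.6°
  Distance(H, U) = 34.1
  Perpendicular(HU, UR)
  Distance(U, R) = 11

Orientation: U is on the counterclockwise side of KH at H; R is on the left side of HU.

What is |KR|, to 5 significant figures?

77.092

K is at the origin; KH runs at 63.4° with length 54.9, so H = 54.9·(cos 63.4°, sin 63.4°) = (24.582, 49.089). ∠KHU = 132.6°, so HU runs at 63.4° + (180° − 132.6°) = 110.80° from the x-axis; with |HU| = 34.1, U = H + 34.1·(cos 110.80°, sin 110.80°) = (12.473, 80.967). The perpendicularity gives UR at right angles to HU; with |UR| = 11.0 on the left of HU, R = U + 11.0·(-0.93483, -0.35511) = (2.1897, 77.060). Then |KR| = |R − K| = 77.092.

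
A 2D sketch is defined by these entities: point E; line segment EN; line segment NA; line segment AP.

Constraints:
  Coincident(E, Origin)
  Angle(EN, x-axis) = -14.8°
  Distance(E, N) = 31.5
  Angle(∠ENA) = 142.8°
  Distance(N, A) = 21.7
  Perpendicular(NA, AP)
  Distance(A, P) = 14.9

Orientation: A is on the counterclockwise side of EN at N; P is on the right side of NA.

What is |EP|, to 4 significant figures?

57.81

E is at the origin; EN runs at -14.8° with length 31.5, so N = 31.5·(cos -14.8°, sin -14.8°) = (30.45, -8.047). ∠ENA = 142.8°, so NA runs at -14.8° + (180° − 142.8°) = 22.40° from the x-axis; with |NA| = 21.7, A = N + 21.7·(cos 22.40°, sin 22.40°) = (50.52, 0.2227). NA is perpendicular to AP; with |AP| = 14.9 on the right of NA, P = A + 14.9·(0.3811, -0.9245) = (56.20, -13.55). Then |EP| = |P − E| = 57.81.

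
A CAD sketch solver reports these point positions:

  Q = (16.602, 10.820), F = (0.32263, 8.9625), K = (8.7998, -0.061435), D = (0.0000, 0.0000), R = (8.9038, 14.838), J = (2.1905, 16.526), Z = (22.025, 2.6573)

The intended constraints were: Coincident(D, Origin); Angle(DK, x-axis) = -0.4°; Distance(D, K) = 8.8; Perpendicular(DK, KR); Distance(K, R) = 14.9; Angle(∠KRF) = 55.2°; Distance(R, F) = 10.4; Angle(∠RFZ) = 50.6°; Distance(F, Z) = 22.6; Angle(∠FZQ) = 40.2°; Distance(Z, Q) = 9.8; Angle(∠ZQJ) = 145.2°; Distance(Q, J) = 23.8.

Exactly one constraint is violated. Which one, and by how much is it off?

Distance(Q, J) = 23.8 — off by 8.30.

D = (0.00, 0.00) ✓; DK at -0.4000° ✓; |DK| = 8.800 ✓; ∠(DK, KR) = 90.00° ✓; |KR| = 14.90 ✓; ∠KRF = 55.20° ✓; |RF| = 10.40 ✓; ∠RFZ = 50.60° ✓; |FZ| = 22.60 ✓; ∠FZQ = 40.20° ✓; |ZQ| = 9.800 ✓; ∠ZQJ = 145.2° ✓; |QJ| = 15.50 ✗.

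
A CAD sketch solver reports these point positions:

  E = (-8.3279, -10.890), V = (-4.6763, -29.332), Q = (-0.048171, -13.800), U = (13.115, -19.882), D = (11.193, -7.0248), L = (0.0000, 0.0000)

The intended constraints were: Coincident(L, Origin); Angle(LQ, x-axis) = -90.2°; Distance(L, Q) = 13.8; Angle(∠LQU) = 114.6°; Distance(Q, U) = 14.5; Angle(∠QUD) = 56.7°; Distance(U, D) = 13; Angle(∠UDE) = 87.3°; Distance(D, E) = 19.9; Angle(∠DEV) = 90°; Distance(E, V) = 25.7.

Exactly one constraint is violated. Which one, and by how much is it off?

Distance(E, V) = 25.7 — off by 6.90.

L = (0.00, 0.00) ✓; LQ at -90.20° ✓; |LQ| = 13.80 ✓; ∠LQU = 114.6° ✓; |QU| = 14.50 ✓; ∠QUD = 56.70° ✓; |UD| = 13.00 ✓; ∠UDE = 87.30° ✓; |DE| = 19.90 ✓; ∠DEV = 90.00° ✓; |EV| = 18.80 ✗.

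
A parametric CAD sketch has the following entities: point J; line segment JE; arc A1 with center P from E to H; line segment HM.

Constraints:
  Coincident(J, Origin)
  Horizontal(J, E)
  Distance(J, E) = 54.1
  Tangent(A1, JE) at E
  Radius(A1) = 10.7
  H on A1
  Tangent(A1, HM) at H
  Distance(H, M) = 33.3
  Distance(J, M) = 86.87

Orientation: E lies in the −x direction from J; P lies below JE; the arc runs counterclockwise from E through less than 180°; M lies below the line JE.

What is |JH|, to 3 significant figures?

63.7

Checks: J.y = 0.00, E.y = 0.00 ✓; |PH| = 10.70 ✓; ∠(PH, HM) = 90.00° ✓; |HM| = 33.30 ✓; |JM| = 86.87 ✓.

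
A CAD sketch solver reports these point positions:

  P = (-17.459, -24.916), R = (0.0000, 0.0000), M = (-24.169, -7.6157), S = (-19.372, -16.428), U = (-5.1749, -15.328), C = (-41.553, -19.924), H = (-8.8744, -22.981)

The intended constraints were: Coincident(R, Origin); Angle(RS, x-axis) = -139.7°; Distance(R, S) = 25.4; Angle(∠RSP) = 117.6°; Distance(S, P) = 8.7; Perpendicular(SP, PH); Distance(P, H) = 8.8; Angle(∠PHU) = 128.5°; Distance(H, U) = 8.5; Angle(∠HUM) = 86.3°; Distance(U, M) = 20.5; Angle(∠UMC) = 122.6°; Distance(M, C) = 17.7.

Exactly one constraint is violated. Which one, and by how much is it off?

Distance(M, C) = 17.7 — off by 3.60.

R = (0.00, 0.00) ✓; RS at -139.7° ✓; |RS| = 25.40 ✓; ∠RSP = 117.6° ✓; |SP| = 8.701 ✓; ∠(SP, PH) = 90.00° ✓; |PH| = 8.800 ✓; ∠PHU = 128.5° ✓; |HU| = 8.500 ✓; ∠HUM = 86.30° ✓; |UM| = 20.50 ✓; ∠UMC = 122.6° ✓; |MC| = 21.30 ✗.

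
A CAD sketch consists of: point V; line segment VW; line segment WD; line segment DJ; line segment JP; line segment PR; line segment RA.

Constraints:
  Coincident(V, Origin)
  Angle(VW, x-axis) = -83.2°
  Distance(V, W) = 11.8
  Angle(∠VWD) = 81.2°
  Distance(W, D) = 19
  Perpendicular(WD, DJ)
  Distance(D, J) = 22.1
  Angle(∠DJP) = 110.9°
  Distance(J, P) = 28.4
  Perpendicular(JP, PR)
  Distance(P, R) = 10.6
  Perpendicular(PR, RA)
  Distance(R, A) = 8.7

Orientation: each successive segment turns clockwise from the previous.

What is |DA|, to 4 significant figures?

29.36

JP is perpendicular to PR, so PR runs at -71.10°; with |PR| = 10.6, R = (13.48, 10.20). PR ⟂ RA, so RA runs at -161.1°; with |RA| = 8.7, A = (5.251, 7.385). Then |DA| = |A − D| = 29.36.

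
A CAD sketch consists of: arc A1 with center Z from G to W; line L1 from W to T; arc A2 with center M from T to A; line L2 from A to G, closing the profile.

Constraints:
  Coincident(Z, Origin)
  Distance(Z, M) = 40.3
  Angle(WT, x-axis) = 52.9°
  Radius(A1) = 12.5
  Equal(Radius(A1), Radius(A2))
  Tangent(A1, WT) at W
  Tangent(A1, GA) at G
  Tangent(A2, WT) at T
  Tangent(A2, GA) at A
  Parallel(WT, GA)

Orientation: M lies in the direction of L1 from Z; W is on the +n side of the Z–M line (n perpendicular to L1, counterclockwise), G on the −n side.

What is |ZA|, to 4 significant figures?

42.19

Tangency of A1 to both parallel lines with radius 12.5 puts W and G at Z ± 12.5·n: W = (-9.970, 7.540), G = (9.970, -7.540). Equal radii place T and A the same way about M: T = M + 12.5·n = (14.34, 39.68), A = M − 12.5·n = (34.28, 24.60). Then |ZA| = |A − Z| = 42.19.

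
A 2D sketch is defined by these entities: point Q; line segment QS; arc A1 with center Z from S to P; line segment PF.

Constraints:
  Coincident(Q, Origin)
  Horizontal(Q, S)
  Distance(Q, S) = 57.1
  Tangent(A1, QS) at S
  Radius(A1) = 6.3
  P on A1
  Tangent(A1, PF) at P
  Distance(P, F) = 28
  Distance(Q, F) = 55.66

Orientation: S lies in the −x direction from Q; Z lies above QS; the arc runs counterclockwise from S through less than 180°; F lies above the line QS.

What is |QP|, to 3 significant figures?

51.2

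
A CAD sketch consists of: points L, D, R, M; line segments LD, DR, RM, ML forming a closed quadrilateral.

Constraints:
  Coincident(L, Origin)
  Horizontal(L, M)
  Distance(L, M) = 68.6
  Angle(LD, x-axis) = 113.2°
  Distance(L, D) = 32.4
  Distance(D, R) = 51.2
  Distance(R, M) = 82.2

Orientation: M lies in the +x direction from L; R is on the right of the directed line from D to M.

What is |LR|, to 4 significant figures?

23.94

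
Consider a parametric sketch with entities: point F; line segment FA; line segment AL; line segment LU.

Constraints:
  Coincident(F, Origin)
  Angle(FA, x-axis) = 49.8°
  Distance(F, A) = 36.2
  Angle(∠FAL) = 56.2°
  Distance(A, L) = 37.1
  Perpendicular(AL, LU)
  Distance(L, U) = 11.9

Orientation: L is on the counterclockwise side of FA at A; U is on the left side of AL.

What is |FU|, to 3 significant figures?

24.9

F is at the origin; FA runs at 49.8° with length 36.2, so A = 36.2·(cos 49.8°, sin 49.8°) = (23.4, 27.6). ∠FAL = 56.2°, so AL runs at 49.8° + (180° − 56.2°) = 174° from the x-axis; with |AL| = 37.1, L = A + 37.1·(cos 174°, sin 174°) = (-13.5, 31.8). The perpendicularity gives LU at right angles to AL; with |LU| = 11.9 on the left of AL, U = L + 11.9·(-0.111, -0.994) = (-14.8, 20.0). Then |FU| = |U − F| = 24.9.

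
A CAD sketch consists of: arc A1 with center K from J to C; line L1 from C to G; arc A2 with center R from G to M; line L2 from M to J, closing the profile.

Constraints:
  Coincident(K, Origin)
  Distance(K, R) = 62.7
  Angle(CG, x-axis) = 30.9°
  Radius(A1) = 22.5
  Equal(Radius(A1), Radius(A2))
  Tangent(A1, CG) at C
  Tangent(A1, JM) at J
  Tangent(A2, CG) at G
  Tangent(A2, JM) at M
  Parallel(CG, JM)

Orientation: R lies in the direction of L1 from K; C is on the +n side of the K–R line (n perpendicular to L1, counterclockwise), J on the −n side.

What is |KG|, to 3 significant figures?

66.6

Tangency of A1 to both parallel lines with radius 22.5 puts C and J at K ± 22.5·n: C = (-11.6, 19.3), J = (11.6, -19.3). Equal radii place G and M the same way about R: G = R + 22.5·n = (42.2, 51.5), M = R − 22.5·n = (65.4, 12.9). Then |KG| = |G − K| = 66.6.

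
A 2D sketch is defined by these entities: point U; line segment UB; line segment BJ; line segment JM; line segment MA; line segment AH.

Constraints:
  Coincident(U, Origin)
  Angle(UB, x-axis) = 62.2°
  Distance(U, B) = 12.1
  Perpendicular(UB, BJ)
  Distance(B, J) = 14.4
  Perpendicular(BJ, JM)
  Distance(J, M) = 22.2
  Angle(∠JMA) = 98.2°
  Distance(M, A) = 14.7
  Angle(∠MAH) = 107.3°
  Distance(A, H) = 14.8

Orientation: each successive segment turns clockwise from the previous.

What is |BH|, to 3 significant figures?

12.7

U is at the origin; UB runs at 62.2° with length 12.1, so B = (5.64, 10.7). UB is perpendicular to BJ, so BJ runs at -27.8°; with |BJ| = 14.4, J = (18.4, 3.99). The perpendicularity gives JM at right angles to BJ, so JM runs at -118°; with |JM| = 22.2, M = (8.03, -15.7). ∠JMA = 98.2° gives MA at 160° from the x-axis; with |MA| = 14.7, A = (-5.82, -10.7). ∠MAH = 107.3° gives AH at 87.7° from the x-axis; with |AH| = 14.8, H = (-5.23, 4.07). Then |BH| = |H − B| = 12.7.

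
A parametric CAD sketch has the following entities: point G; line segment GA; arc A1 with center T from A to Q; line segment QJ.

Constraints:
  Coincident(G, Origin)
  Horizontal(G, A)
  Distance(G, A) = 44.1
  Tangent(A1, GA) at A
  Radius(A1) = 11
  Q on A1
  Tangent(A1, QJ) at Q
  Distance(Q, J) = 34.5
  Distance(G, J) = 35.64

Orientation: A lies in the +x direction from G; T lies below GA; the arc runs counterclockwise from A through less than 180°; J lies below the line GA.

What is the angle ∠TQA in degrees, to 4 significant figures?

63.06°

Checks: |TQ| = 11.00 ✓; ∠(TQ, QJ) = 90.00° ✓; |QJ| = 34.50 ✓; |GJ| = 35.64 ✓.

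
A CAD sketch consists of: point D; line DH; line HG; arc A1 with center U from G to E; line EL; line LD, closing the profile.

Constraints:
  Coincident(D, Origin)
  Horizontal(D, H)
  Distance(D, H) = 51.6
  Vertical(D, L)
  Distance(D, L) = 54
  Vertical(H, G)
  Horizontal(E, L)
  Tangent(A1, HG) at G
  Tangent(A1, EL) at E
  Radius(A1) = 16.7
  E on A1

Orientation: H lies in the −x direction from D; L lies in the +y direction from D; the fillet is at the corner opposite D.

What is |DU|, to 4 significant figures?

51.08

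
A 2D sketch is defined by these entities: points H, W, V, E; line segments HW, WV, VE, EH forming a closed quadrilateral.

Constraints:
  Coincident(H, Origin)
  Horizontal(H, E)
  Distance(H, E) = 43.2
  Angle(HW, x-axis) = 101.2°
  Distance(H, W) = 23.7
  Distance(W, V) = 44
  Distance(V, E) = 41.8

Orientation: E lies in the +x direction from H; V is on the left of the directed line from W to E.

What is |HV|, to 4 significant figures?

54.39

Checks: |WV| = 44.00 ✓; |VE| = 41.80 ✓.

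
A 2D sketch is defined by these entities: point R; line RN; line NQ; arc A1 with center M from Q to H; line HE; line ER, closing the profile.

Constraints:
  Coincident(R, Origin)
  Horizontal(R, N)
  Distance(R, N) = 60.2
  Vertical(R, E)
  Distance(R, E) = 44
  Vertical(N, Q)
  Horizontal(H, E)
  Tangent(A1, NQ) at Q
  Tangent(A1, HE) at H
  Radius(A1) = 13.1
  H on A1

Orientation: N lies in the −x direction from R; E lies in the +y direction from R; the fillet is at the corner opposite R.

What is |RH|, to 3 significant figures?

64.5

The virtual corner opposite R is at (-60.2, 44.0). Since A1 is tangent to NQ there, MQ ⟂ NQ and A1 meets HE tangentially, so MH is at right angles to HE, with radius 13.1, so the center M sits 13.1 in from both sides at M = (-47.1, 30.9). That places the tangent points at Q = (-60.2, 30.9) on NQ and H = (-47.1, 44.0) on HE. Then |RH| = |H − R| = 64.5.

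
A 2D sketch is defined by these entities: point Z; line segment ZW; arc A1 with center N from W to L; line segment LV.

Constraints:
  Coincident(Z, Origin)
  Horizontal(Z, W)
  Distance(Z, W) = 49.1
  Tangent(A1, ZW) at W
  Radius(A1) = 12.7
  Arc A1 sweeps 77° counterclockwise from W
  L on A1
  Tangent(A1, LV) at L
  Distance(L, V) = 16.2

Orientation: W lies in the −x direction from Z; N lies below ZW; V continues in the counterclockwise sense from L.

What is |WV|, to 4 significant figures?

30.22

Z is at the origin; Z and W share the same y with |ZW| = 49.1 and W on the −x side, so W = (-49.10, 0.000). The tangent condition forces NW to be normal to ZW, so N = W + (0, -12.7) = (-49.10, -12.70). On A1, W sits at bearing 90° from N; a 77° counterclockwise sweep puts L at bearing 167°, so L = N + 12.7·(cos 167°, sin 167°) = (-61.47, -9.843). Since A1 is tangent to LV there, NL ⟂ LV, so LV runs along (−sin 167°, cos 167°); with |LV| = 16.2, V = (-65.12, -25.63). Then |WV| = |V − W| = 30.22.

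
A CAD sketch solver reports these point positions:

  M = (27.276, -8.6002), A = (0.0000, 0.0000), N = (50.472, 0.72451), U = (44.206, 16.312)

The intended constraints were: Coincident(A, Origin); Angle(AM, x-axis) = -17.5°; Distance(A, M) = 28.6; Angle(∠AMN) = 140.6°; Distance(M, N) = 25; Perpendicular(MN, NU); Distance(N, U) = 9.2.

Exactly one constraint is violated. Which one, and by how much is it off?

Distance(N, U) = 9.2 — off by 7.60.

A = (0.00, 0.00) ✓; AM at -17.50° ✓; |AM| = 28.60 ✓; ∠AMN = 140.6° ✓; |MN| = 25.00 ✓; ∠(MN, NU) = 90.00° ✓; |NU| = 16.80 ✗.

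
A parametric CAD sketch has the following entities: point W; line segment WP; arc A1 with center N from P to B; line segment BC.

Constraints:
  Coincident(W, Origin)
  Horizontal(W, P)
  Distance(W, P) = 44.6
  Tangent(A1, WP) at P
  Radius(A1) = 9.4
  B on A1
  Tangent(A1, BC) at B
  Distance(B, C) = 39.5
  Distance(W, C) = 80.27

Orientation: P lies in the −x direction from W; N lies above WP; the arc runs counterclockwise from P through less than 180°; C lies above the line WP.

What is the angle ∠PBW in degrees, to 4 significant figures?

87.43°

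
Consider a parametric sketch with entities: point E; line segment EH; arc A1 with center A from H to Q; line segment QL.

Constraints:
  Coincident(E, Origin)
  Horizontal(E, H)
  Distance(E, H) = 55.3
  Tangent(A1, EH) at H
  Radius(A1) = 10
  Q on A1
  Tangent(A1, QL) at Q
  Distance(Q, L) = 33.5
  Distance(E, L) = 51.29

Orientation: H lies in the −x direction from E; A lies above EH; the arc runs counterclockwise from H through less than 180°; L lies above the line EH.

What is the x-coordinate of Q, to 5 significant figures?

-45.907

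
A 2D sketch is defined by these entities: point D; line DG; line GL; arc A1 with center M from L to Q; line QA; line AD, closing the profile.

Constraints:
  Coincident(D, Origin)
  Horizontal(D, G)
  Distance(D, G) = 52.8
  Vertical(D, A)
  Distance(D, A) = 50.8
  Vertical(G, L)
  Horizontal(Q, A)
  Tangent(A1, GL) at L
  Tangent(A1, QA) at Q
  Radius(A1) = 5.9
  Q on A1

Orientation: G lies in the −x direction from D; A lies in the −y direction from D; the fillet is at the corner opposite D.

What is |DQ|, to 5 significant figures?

69.139

The virtual corner opposite D is at (-52.800, -50.800). The tangent condition forces ML to be normal to GL and the tangent condition forces MQ to be normal to QA, with radius 5.9, so the center M sits 5.9 in from both sides at M = (-46.900, -44.900). That places the tangent points at L = (-52.800, -44.900) on GL and Q = (-46.900, -50.800) on QA. Then |DQ| = |Q − D| = 69.139.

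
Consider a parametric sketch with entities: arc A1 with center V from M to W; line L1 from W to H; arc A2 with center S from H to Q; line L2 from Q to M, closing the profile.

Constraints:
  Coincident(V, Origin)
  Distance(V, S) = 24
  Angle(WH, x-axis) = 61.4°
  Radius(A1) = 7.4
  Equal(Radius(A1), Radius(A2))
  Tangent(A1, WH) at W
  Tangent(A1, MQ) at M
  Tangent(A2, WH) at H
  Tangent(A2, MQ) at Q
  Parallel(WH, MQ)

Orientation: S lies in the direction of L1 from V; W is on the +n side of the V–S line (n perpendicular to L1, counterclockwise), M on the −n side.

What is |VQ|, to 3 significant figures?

25.1

The slot axis is L1's direction at 61.4°, so u = (cos 61.4°, sin 61.4°) = (0.479, 0.878) and n = (−sin 61.4°, cos 61.4°) = (-0.878, 0.479). V is at the origin and S lies 24.0 along u from V, so S = 24.0·u = (11.5, 21.1). Tangency of A1 to both parallel lines with radius 7.4 puts W and M at V ± 7.4·n: W = (-6.50, 3.54), M = (6.50, -3.54). Equal radii place H and Q the same way about S: H = S + 7.4·n = (4.99, 24.6), Q = S − 7.4·n = (18.0, 17.5). Then |VQ| = |Q − V| = 25.1.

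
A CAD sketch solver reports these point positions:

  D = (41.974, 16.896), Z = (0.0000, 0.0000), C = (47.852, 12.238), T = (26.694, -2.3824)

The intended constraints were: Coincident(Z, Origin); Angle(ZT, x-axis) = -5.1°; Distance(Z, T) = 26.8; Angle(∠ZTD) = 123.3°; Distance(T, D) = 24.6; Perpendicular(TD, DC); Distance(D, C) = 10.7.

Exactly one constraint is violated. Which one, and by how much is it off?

Distance(D, C) = 10.7 — off by 3.20.

Z = (0.00, 0.00) ✓; ZT at -5.100° ✓; |ZT| = 26.80 ✓; ∠ZTD = 123.3° ✓; |TD| = 24.60 ✓; ∠(TD, DC) = 89.99° ✓; |DC| = 7.500 ✗.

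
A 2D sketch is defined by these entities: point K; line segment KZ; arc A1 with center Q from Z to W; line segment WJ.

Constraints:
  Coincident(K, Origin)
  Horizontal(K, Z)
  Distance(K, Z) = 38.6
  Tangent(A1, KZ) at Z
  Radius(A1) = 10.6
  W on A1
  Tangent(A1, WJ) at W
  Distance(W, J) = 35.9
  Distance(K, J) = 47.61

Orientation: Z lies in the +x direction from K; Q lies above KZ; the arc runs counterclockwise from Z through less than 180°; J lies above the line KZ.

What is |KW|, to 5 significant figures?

49.442

K is at the origin; KZ is horizontal with |KZ| = 38.6 and Z on the +x side, so Z = (38.600, 0.0000). Since A1 is tangent to KZ there, QZ ⟂ KZ, so Q = Z + (0, 10.6) = (38.600, 10.600). Since QW ⟂ WJ (tangency), |QJ| = √(10.6² + 35.9²) = 37.432 regardless of where W sits on A1. So J lies on both circle(K, 47.61) and circle(Q, 37.432); the above-KZ intersection is J = (20.117, 43.151). W is the foot of the tangent from J: W = (45.958, 18.230).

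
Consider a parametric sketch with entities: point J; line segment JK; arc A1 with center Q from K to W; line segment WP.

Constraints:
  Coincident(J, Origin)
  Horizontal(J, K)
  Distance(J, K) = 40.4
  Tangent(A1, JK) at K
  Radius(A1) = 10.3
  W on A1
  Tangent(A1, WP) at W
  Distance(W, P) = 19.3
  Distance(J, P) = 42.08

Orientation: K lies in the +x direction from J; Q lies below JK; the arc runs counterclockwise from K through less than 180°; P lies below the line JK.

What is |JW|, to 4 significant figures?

31.79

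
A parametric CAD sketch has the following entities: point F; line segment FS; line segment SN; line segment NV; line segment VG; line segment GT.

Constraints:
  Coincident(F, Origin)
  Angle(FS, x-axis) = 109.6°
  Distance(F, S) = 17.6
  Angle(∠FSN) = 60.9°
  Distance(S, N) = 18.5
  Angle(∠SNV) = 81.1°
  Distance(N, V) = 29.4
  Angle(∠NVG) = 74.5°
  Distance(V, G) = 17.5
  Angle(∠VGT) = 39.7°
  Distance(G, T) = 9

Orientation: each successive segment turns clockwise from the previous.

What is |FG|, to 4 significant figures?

12.36

F is at the origin; FS runs at 109.6° with length 17.6, so S = (-5.904, 16.58). ∠FSN = 60.9° gives SN at -9.500° from the x-axis; with |SN| = 18.5, N = (12.34, 13.53). ∠SNV = 81.1° gives NV at -108.4° from the x-axis; with |NV| = 29.4, V = (3.062, -14.37). ∠NVG = 74.5° gives VG at 146.1° from the x-axis; with |VG| = 17.5, G = (-11.46, -4.610). Then |FG| = |G − F| = 12.36.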